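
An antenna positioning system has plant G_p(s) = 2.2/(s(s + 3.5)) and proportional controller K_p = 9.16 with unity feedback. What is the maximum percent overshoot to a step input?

The closed-loop denominator s² + 3.5s + 20.15 gives ω_n = √20.15 = 4.489 and ζ = 3.5/(2ω_n) = 0.3898.
%OS = 100·exp(−πζ/√(1−ζ²)) = 100·exp(−π·0.3898/√0.848) = 26.5%.

26.5%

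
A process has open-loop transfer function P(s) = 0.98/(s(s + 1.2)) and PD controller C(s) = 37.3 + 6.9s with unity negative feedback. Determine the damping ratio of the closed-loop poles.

Forward path: (37.3 + 6.9s)·0.98/(s(s+1.2)). The closed-loop characteristic equation is s² + (1.2 + 0.98·6.9)s + 0.98·37.3 = 0.
That is s² + 7.962s + 36.55 = 0, so ω_n = 6.046 rad/s and ζ = 7.962/(2·6.046) = 0.6585.

ζ = 0.658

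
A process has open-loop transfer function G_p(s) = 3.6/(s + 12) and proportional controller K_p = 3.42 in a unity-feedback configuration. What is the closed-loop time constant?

τ = 0.0411 s

Closed-loop transfer function: T(s) = K_p·G_p(s)/(1 + K_p·G_p(s)) = 12.31/(s + 12 + 12.31) = 12.31/(s + 24.31).
Time constant τ = 1/24.31 = 0.0411 s.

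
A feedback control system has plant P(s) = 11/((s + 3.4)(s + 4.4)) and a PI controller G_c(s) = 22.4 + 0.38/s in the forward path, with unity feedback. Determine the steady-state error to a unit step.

0

The open loop G_c(s)P(s) has a pole at the origin (type 1), so the static position error constant is infinite and e_ss = 1/(1+∞) = 0.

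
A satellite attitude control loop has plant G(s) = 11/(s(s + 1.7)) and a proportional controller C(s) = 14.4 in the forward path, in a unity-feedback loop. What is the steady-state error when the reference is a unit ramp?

0.0107

The loop has one pole at the origin (type 1). Velocity error constant K_v = lim_{s→0} s·C(s)G(s) = 14.4·11/1.7 = 93.18.
Steady-state error to a unit ramp: e_ss = 1/K_v = 0.0107.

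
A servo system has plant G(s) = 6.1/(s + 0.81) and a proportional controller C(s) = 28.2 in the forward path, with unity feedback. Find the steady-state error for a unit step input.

The loop is type 0. Static position error constant K_pos = C(0)·G(0) = 28.2·7.531 = 212.4.
Steady-state error to a unit step: e_ss = 1/(1+K_pos) = 1/213.4 = 0.00469.

0.00469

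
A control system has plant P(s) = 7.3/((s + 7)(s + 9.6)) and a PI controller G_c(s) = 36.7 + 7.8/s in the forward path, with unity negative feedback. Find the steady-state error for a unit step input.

The open loop G_c(s)P(s) has a pole at the origin (type 1), so the static position error constant is infinite and e_ss = 1/(1+∞) = 0.

0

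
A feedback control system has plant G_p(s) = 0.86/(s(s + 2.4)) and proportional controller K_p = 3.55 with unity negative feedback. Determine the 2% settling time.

From 1 + K_pG_p(s) = 0: s² + 2.4s + 3.053 = 0 ⇒ ω_n = 1.747, ζ = 0.6868.
2% settling time T_s ≈ 4/(ζω_n) = 4/1.2 = 3.33 s.

T_s ≈ 3.33 s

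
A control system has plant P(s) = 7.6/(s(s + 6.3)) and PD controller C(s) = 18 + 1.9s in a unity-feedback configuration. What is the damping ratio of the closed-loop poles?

Forward path: (18 + 1.9s)·7.6/(s(s+6.3)). The closed-loop characteristic equation is s² + (6.3 + 7.6·1.9)s + 7.6·18 = 0.
That is s² + 20.74s + 136.8 = 0, so ω_n = 11.7 rad/s and ζ = 20.74/(2·11.7) = 0.8866.

ζ = 0.887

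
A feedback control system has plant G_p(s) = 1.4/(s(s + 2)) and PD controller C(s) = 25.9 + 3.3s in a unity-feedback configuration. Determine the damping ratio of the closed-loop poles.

ζ = 0.55

Forward path: (25.9 + 3.3s)·1.4/(s(s+2)). The closed-loop characteristic equation is s² + (2 + 1.4·3.3)s + 1.4·25.9 = 0.
That is s² + 6.62s + 36.26 = 0, so ω_n = 6.022 rad/s and ζ = 6.62/(2·6.022) = 0.5497.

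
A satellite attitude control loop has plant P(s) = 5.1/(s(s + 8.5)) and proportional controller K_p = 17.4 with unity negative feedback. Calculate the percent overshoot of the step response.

Closed-loop characteristic equation: s² + 8.5s + 88.74 = 0, so ω_n = 9.42 rad/s and ζ = 8.5/(2·9.42) = 0.4512.
%OS = 100·exp(−πζ/√(1−ζ²)) = 100·exp(−π·0.4512/√0.7965) = 20.4%.

20.4%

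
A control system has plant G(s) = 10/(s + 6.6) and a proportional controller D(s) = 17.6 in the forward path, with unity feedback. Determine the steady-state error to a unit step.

0.0361

The loop is type 0. Static position error constant K_pos = D(0)·G(0) = 17.6·1.515 = 26.67.
Steady-state error to a unit step: e_ss = 1/(1+K_pos) = 1/27.67 = 0.0361.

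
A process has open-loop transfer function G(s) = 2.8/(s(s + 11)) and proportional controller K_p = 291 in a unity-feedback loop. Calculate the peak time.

T_p = 0.112 s

From 1 + K_pG(s) = 0: s² + 11s + 814.8 = 0 ⇒ ω_n = 28.54, ζ = 0.1927.
Damped frequency ω_d = ω_n√(1−ζ²) = 28.01 rad/s, so peak time T_p = π/ω_d = 0.112 s.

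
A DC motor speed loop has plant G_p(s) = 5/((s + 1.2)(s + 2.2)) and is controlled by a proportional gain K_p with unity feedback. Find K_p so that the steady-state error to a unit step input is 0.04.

K_p = 12.7

For a type-0 loop with proportional control, e_ss = 1/(1 + K_p·G_p(0)).
G_p(0) = 1.894. Require 1/(1 + K_p·1.894) = 0.04, so 1 + 1.894·K_p = 25.
K_p = (25 − 1)/1.894 = 12.7.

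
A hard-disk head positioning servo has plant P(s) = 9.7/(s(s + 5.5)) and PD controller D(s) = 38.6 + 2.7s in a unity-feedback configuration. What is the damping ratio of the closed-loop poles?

ζ = 0.819

Forward path: (38.6 + 2.7s)·9.7/(s(s+5.5)). The closed-loop characteristic equation is s² + (5.5 + 9.7·2.7)s + 9.7·38.6 = 0.
That is s² + 31.69s + 374.4 = 0, so ω_n = 19.35 rad/s and ζ = 31.69/(2·19.35) = 0.8189.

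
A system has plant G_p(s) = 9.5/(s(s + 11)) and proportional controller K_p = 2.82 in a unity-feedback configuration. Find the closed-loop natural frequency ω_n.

With unity feedback the closed-loop characteristic equation is s² + 11s + 2.82·9.5 = s² + 11s + 26.79 = 0.
Matching s² + 2ζω_n s + ω_n²: ω_n = √26.79 = 5.176 rad/s and 2ζω_n = 11, so ζ = 11/(2·5.176) = 1.06.

ω_n = 5.18 rad/s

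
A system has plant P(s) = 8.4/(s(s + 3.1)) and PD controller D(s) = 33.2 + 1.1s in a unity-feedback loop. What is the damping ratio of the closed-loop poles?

Forward path: (33.2 + 1.1s)·8.4/(s(s+3.1)). The closed-loop characteristic equation is s² + (3.1 + 8.4·1.1)s + 8.4·33.2 = 0.
That is s² + 12.34s + 278.9 = 0, so ω_n = 16.7 rad/s and ζ = 12.34/(2·16.7) = 0.3695.

ζ = 0.369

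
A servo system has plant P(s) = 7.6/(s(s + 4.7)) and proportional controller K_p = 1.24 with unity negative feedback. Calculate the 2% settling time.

From 1 + K_pP(s) = 0: s² + 4.7s + 9.424 = 0 ⇒ ω_n = 3.07, ζ = 0.7655.
2% settling time T_s ≈ 4/(ζω_n) = 4/2.35 = 1.7 s.

T_s ≈ 1.7 s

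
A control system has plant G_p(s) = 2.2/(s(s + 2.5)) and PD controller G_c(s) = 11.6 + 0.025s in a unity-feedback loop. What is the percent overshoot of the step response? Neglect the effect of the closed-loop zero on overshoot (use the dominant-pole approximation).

44%

Forward path: (11.6 + 0.025s)·2.2/(s(s+2.5)). The closed-loop characteristic equation is s² + (2.5 + 2.2·0.025)s + 2.2·11.6 = 0.
That is s² + 2.555s + 25.52 = 0, so ω_n = 5.052 rad/s and ζ = 2.555/(2·5.052) = 0.2529.
%OS = 100·exp(−πζ/√(1−ζ²)) = 44%.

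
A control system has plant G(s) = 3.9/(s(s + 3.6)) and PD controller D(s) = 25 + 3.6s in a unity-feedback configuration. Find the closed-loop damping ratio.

Forward path: (25 + 3.6s)·3.9/(s(s+3.6)). The closed-loop characteristic equation is s² + (3.6 + 3.9·3.6)s + 3.9·25 = 0.
That is s² + 17.64s + 97.5 = 0, so ω_n = 9.874 rad/s and ζ = 17.64/(2·9.874) = 0.8932.

ζ = 0.893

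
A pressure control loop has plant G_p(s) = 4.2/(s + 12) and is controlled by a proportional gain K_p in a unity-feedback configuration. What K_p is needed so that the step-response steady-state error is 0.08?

For a type-0 loop with proportional control, e_ss = 1/(1 + K_p·G_p(0)).
G_p(0) = 0.35. Require 1/(1 + K_p·0.35) = 0.08, so 1 + 0.35·K_p = 12.5.
K_p = (12.5 − 1)/0.35 = 32.9.

K_p = 32.9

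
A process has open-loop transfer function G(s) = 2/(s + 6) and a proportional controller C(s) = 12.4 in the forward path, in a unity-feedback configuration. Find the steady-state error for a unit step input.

The loop is type 0. Static position error constant K_pos = C(0)·G(0) = 12.4·0.3333 = 4.133.
Steady-state error to a unit step: e_ss = 1/(1+K_pos) = 1/5.133 = 0.195.

0.195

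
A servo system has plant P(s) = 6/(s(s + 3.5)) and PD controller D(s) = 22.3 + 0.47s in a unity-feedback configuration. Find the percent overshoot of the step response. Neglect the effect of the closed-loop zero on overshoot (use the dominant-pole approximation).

Forward path: (22.3 + 0.47s)·6/(s(s+3.5)). The closed-loop characteristic equation is s² + (3.5 + 6·0.47)s + 6·22.3 = 0.
That is s² + 6.32s + 133.8 = 0, so ω_n = 11.57 rad/s and ζ = 6.32/(2·11.57) = 0.2732.
%OS = 100·exp(−πζ/√(1−ζ²)) = 41%.

41%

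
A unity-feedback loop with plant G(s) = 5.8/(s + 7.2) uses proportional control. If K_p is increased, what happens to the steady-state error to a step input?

decrease

The position error constant K_pos = K_p·G(0) grows with K_p, and e_ss = 1/(1+K_pos) falls.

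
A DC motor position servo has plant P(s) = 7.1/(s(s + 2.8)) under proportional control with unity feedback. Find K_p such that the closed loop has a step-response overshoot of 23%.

From %OS = 100·exp(−πζ/√(1−ζ²)) = 23%, ζ = −ln(0.23)/√(π²+ln²(0.23)) = 0.4237.
Characteristic equation s² + 2.8s + 7.1K_p = 0 gives ζ = 2.8/(2√(7.1K_p)).
Setting ζ = 0.4237: √(7.1K_p) = 2.8/(2·0.4237) = 3.304, so K_p = 10.92/7.1 = 1.54.

K_p = 1.54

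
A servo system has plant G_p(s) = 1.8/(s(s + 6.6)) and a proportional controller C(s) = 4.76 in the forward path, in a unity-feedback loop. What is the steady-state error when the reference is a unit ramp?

The loop has one pole at the origin (type 1). Velocity error constant K_v = lim_{s→0} s·C(s)G_p(s) = 4.76·1.8/6.6 = 1.298.
Steady-state error to a unit ramp: e_ss = 1/K_v = 0.77.

0.77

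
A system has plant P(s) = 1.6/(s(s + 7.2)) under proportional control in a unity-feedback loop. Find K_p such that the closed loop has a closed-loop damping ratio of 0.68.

K_p = 17.5

Closed-loop characteristic equation: s² + 7.2s + K_p·1.6 = 0.
So ω_n = √(1.6K_p) and 2ζω_n = 7.2, giving ζ = 7.2/(2√(1.6K_p)).
Setting ζ = 0.68: √(1.6K_p) = 7.2/(2·0.68) = 5.294, so K_p = 28.03/1.6 = 17.5.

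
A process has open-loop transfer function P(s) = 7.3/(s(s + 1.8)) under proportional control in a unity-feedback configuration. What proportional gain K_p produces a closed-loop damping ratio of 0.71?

K_p = 0.22

Closed-loop characteristic equation: s² + 1.8s + K_p·7.3 = 0.
So ω_n = √(7.3K_p) and 2ζω_n = 1.8, giving ζ = 1.8/(2√(7.3K_p)).
Setting ζ = 0.71: √(7.3K_p) = 1.8/(2·0.71) = 1.268, so K_p = 1.607/7.3 = 0.22.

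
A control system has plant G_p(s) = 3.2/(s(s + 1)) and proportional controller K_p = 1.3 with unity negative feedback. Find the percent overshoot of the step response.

45.2%

From 1 + K_pG_p(s) = 0: s² + 1s + 4.16 = 0 ⇒ ω_n = 2.04, ζ = 0.2451.
%OS = 100·exp(−πζ/√(1−ζ²)) = 100·exp(−π·0.2451/√0.9399) = 45.2%.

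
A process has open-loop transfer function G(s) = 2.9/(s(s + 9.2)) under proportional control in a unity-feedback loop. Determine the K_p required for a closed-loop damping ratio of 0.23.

Closed-loop characteristic equation: s² + 9.2s + K_p·2.9 = 0.
So ω_n = √(2.9K_p) and 2ζω_n = 9.2, giving ζ = 9.2/(2√(2.9K_p)).
Setting ζ = 0.23: √(2.9K_p) = 9.2/(2·0.23) = 20, so K_p = 400/2.9 = 138.

K_p = 138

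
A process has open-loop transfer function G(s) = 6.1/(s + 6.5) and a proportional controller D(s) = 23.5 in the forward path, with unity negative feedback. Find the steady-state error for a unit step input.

The loop is type 0. Static position error constant K_pos = D(0)·G(0) = 23.5·0.9385 = 22.05.
Steady-state error to a unit step: e_ss = 1/(1+K_pos) = 1/23.05 = 0.0434.

0.0434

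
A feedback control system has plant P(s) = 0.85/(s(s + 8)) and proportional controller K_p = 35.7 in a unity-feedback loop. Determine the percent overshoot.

Closed-loop characteristic equation: s² + 8s + 30.35 = 0, so ω_n = 5.509 rad/s and ζ = 8/(2·5.509) = 0.7261.
%OS = 100·exp(−πζ/√(1−ζ²)) = 100·exp(−π·0.7261/√0.4727) = 3.62%.

3.62%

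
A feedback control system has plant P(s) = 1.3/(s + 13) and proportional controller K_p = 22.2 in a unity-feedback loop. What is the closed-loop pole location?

s = -41.86

Closed-loop transfer function: T(s) = K_p·P(s)/(1 + K_p·P(s)) = 28.86/(s + 13 + 28.86) = 28.86/(s + 41.86).
The closed-loop pole is at s = −41.86.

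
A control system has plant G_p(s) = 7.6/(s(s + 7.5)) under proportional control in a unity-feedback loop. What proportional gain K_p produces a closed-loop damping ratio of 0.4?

K_p = 11.6

Closed-loop characteristic equation: s² + 7.5s + K_p·7.6 = 0.
So ω_n = √(7.6K_p) and 2ζω_n = 7.5, giving ζ = 7.5/(2√(7.6K_p)).
Setting ζ = 0.4: √(7.6K_p) = 7.5/(2·0.4) = 9.375, so K_p = 87.89/7.6 = 11.6.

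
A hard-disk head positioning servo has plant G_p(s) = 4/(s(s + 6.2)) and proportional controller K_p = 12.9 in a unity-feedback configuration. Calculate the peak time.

T_p = 0.485 s

Closed-loop characteristic equation: s² + 6.2s + 51.6 = 0, so ω_n = 7.183 rad/s and ζ = 6.2/(2·7.183) = 0.4316.
Damped frequency ω_d = ω_n√(1−ζ²) = 6.48 rad/s, so peak time T_p = π/ω_d = 0.485 s.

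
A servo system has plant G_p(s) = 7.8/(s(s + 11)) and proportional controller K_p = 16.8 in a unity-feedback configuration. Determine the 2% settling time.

The closed-loop denominator s² + 11s + 131 gives ω_n = √131 = 11.45 and ζ = 11/(2ω_n) = 0.4805.
2% settling time T_s ≈ 4/(ζω_n) = 4/5.5 = 0.727 s.

T_s ≈ 0.727 s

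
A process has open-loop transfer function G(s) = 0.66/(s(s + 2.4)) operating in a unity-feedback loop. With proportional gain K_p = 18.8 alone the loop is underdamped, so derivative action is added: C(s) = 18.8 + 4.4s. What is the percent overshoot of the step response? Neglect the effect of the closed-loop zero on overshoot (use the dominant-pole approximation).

Forward path: (18.8 + 4.4s)·0.66/(s(s+2.4)). The closed-loop characteristic equation is s² + (2.4 + 0.66·4.4)s + 0.66·18.8 = 0.
That is s² + 5.304s + 12.41 = 0, so ω_n = 3.522 rad/s and ζ = 5.304/(2·3.522) = 0.7529.
%OS = 100·exp(−πζ/√(1−ζ²)) = 2.75%.

2.75%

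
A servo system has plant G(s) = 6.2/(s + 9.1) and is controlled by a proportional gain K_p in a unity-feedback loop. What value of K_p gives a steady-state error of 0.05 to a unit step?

The loop is type 0, so e_ss(step) = 1/(1 + K_pos) with K_pos = K_p·G(0).
G(0) = 0.6813. Require 1/(1 + K_p·0.6813) = 0.05, so 1 + 0.6813·K_p = 20.
K_p = (20 − 1)/0.6813 = 27.9.

K_p = 27.9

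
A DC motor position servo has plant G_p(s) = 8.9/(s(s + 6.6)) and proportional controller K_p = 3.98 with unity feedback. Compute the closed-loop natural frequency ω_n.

ω_n = 5.95 rad/s

1 + K_p·G_p(s) = 0 gives s² + 6.6s + 35.42 = 0.
So ω_n² = 35.42 ⇒ ω_n = 5.952 rad/s, and ζ = 6.6/(2ω_n) = 0.554.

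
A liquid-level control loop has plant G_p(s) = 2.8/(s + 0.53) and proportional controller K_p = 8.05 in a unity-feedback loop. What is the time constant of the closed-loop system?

Closed-loop transfer function: T(s) = K_p·G_p(s)/(1 + K_p·G_p(s)) = 22.54/(s + 0.53 + 22.54) = 22.54/(s + 23.07).
Time constant τ = 1/23.07 = 0.0433 s.

τ = 0.0433 s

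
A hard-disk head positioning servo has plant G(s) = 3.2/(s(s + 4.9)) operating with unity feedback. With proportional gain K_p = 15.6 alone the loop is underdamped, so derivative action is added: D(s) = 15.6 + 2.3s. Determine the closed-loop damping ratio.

Forward path: (15.6 + 2.3s)·3.2/(s(s+4.9)). The closed-loop characteristic equation is s² + (4.9 + 3.2·2.3)s + 3.2·15.6 = 0.
That is s² + 12.26s + 49.92 = 0, so ω_n = 7.065 rad/s and ζ = 12.26/(2·7.065) = 0.8676.

ζ = 0.868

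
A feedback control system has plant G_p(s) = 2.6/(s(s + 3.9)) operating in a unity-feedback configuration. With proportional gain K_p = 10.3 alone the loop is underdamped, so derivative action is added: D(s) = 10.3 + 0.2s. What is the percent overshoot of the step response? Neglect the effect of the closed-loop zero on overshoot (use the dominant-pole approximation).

22.7%

Forward path: (10.3 + 0.2s)·2.6/(s(s+3.9)). The closed-loop characteristic equation is s² + (3.9 + 2.6·0.2)s + 2.6·10.3 = 0.
That is s² + 4.42s + 26.78 = 0, so ω_n = 5.175 rad/s and ζ = 4.42/(2·5.175) = 0.4271.
%OS = 100·exp(−πζ/√(1−ζ²)) = 22.7%.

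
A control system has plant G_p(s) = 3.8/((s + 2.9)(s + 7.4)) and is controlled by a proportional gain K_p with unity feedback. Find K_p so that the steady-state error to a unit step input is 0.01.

K_p = 559

Steady-state error for a unit step on this type-0 loop is 1/(1 + K_p·G_p(0)).
G_p(0) = 0.1771. Require 1/(1 + K_p·0.1771) = 0.01, so 1 + 0.1771·K_p = 100.
K_p = (100 − 1)/0.1771 = 559.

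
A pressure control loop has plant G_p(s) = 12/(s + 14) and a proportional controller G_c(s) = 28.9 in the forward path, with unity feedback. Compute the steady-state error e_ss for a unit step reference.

The loop is type 0. Static position error constant K_pos = G_c(0)·G_p(0) = 28.9·0.8571 = 24.77.
Steady-state error to a unit step: e_ss = 1/(1+K_pos) = 1/25.77 = 0.0388.

0.0388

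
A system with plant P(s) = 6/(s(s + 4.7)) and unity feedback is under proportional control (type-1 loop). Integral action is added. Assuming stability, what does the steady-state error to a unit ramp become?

0

The integrator raises the loop to type 2, so K_v → ∞ and e_ss to a ramp is zero.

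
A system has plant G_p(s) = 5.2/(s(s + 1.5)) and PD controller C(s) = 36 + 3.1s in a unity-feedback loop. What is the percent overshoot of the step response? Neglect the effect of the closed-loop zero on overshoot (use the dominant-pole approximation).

Forward path: (36 + 3.1s)·5.2/(s(s+1.5)). The closed-loop characteristic equation is s² + (1.5 + 5.2·3.1)s + 5.2·36 = 0.
That is s² + 17.62s + 187.2 = 0, so ω_n = 13.68 rad/s and ζ = 17.62/(2·13.68) = 0.6439.
%OS = 100·exp(−πζ/√(1−ζ²)) = 7.11%.

7.11%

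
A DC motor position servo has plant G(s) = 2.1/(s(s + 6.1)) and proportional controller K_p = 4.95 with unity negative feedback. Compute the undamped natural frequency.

ω_n = 3.22 rad/s

1 + K_p·G(s) = 0 gives s² + 6.1s + 10.4 = 0.
So ω_n² = 10.4 ⇒ ω_n = 3.224 rad/s, and ζ = 6.1/(2ω_n) = 0.946.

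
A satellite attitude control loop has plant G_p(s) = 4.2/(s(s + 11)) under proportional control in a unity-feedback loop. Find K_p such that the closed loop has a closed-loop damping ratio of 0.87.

Closed-loop characteristic equation: s² + 11s + K_p·4.2 = 0.
So ω_n = √(4.2K_p) and 2ζω_n = 11, giving ζ = 11/(2√(4.2K_p)).
Setting ζ = 0.87: √(4.2K_p) = 11/(2·0.87) = 6.322, so K_p = 39.97/4.2 = 9.52.

K_p = 9.52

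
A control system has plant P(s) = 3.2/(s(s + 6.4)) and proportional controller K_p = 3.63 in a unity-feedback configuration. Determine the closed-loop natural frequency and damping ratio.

The closed-loop denominator is s(s+6.4) + 3.63·3.2 = s² + 6.4s + 11.62.
So ω_n² = 11.62 ⇒ ω_n = 3.408 rad/s, and ζ = 6.4/(2ω_n) = 0.939.

ω_n = 3.41 rad/s, ζ = 0.939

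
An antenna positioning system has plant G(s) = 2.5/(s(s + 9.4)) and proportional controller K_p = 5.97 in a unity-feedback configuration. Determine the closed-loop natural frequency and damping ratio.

ω_n = 3.86 rad/s, ζ = 1.22

With unity feedback the closed-loop characteristic equation is s² + 9.4s + 5.97·2.5 = s² + 9.4s + 14.92 = 0.
So ω_n² = 14.92 ⇒ ω_n = 3.863 rad/s, and ζ = 9.4/(2ω_n) = 1.22.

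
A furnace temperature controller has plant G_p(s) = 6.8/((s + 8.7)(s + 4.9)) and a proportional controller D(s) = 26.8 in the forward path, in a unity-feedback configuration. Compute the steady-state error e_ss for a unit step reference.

The loop is type 0. Static position error constant K_pos = D(0)·G_p(0) = 26.8·0.1595 = 4.275.
Steady-state error to a unit step: e_ss = 1/(1+K_pos) = 1/5.275 = 0.19.

0.19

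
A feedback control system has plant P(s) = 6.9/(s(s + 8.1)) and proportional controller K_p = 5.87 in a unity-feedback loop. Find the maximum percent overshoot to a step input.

7.49%

From 1 + K_pP(s) = 0: s² + 8.1s + 40.5 = 0 ⇒ ω_n = 6.364, ζ = 0.6364.
%OS = 100·exp(−πζ/√(1−ζ²)) = 100·exp(−π·0.6364/√0.595) = 7.49%.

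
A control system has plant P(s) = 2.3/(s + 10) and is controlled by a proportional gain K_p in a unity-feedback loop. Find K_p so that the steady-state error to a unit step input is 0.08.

The loop is type 0, so e_ss(step) = 1/(1 + K_pos) with K_pos = K_p·P(0).
P(0) = 0.23. Require 1/(1 + K_p·0.23) = 0.08, so 1 + 0.23·K_p = 12.5.
K_p = (12.5 − 1)/0.23 = 50.

K_p = 50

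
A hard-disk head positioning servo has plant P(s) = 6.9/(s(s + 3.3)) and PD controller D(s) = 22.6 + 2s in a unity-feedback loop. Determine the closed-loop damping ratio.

Forward path: (22.6 + 2s)·6.9/(s(s+3.3)). The closed-loop characteristic equation is s² + (3.3 + 6.9·2)s + 6.9·22.6 = 0.
That is s² + 17.1s + 155.9 = 0, so ω_n = 12.49 rad/s and ζ = 17.1/(2·12.49) = 0.6847.

ζ = 0.685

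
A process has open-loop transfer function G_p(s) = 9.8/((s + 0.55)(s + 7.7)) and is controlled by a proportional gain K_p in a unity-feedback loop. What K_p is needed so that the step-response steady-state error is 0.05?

K_p = 8.21

For a type-0 loop with proportional control, e_ss = 1/(1 + K_p·G_p(0)).
G_p(0) = 2.314. Require 1/(1 + K_p·2.314) = 0.05, so 1 + 2.314·K_p = 20.
K_p = (20 − 1)/2.314 = 8.21.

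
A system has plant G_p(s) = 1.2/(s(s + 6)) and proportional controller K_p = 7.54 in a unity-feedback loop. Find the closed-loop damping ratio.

ζ = 0.997

With unity feedback the closed-loop characteristic equation is s² + 6s + 7.54·1.2 = s² + 6s + 9.048 = 0.
So ω_n² = 9.048 ⇒ ω_n = 3.008 rad/s, and ζ = 6/(2ω_n) = 0.997.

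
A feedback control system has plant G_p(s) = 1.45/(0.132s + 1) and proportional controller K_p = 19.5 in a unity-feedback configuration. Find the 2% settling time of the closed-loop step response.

Closed loop: T(s) = K_p·G_p/(1+K_p·G_p) = 28.27/(0.132s + 1 + 28.27), with pole at s = −(1 + 28.27)/0.132 = −221.8.
τ = 1/221.8 = 0.004509 s, so 2% settling time ≈ 4τ = 0.018 s.

T_s ≈ 0.018 s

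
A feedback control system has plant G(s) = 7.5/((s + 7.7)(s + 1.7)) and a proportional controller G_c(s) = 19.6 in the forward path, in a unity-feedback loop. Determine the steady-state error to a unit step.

The loop is type 0. Static position error constant K_pos = G_c(0)·G(0) = 19.6·0.573 = 11.23.
Steady-state error to a unit step: e_ss = 1/(1+K_pos) = 1/12.23 = 0.0818.

0.0818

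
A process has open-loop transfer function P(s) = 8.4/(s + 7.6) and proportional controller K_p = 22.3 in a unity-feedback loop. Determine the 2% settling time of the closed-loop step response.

T_s ≈ 0.0205 s

Closed-loop transfer function: T(s) = K_p·P(s)/(1 + K_p·P(s)) = 187.3/(s + 7.6 + 187.3) = 187.3/(s + 194.9).
Time constant τ = 1/194.9 = 0.00513 s, so the 2% settling time is about 4τ = 0.0205 s.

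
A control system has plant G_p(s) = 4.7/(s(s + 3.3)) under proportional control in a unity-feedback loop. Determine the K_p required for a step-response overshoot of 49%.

K_p = 11.8

From %OS = 100·exp(−πζ/√(1−ζ²)) = 49%, ζ = −ln(0.49)/√(π²+ln²(0.49)) = 0.2214.
Characteristic equation s² + 3.3s + 4.7K_p = 0 gives ζ = 3.3/(2√(4.7K_p)).
Setting ζ = 0.2214: √(4.7K_p) = 3.3/(2·0.2214) = 7.452, so K_p = 55.53/4.7 = 11.8.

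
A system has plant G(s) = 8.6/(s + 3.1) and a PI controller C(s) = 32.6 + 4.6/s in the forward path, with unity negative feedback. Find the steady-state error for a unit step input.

The open loop C(s)G(s) has a pole at the origin (type 1), so the static position error constant is infinite and e_ss = 1/(1+∞) = 0.

0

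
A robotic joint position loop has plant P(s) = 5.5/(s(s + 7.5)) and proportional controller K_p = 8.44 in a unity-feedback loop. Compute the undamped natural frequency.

ω_n = 6.81 rad/s

With unity feedback the closed-loop characteristic equation is s² + 7.5s + 8.44·5.5 = s² + 7.5s + 46.42 = 0.
Matching s² + 2ζω_n s + ω_n²: ω_n = √46.42 = 6.813 rad/s and 2ζω_n = 7.5, so ζ = 7.5/(2·6.813) = 0.55.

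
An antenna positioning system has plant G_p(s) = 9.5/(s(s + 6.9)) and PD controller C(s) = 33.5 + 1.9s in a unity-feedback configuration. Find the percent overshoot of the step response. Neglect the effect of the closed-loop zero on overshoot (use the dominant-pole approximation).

4.63%

Forward path: (33.5 + 1.9s)·9.5/(s(s+6.9)). The closed-loop characteristic equation is s² + (6.9 + 9.5·1.9)s + 9.5·33.5 = 0.
That is s² + 24.95s + 318.2 = 0, so ω_n = 17.84 rad/s and ζ = 24.95/(2·17.84) = 0.6993.
%OS = 100·exp(−πζ/√(1−ζ²)) = 4.63%.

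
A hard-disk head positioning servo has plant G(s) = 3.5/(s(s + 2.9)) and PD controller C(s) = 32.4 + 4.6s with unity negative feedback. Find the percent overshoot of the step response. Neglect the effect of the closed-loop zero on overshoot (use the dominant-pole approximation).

Forward path: (32.4 + 4.6s)·3.5/(s(s+2.9)). The closed-loop characteristic equation is s² + (2.9 + 3.5·4.6)s + 3.5·32.4 = 0.
That is s² + 19s + 113.4 = 0, so ω_n = 10.65 rad/s and ζ = 19/(2·10.65) = 0.8921.
%OS = 100·exp(−πζ/√(1−ζ²)) = 0.202%.

0.202%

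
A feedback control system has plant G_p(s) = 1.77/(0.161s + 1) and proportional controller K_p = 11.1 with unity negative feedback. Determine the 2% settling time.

T_s ≈ 0.0312 s

Closed loop: T(s) = K_p·G_p/(1+K_p·G_p) = 19.65/(0.161s + 1 + 19.65), with pole at s = −(1 + 19.65)/0.161 = −128.2.
τ = 1/128.2 = 0.007798 s, so 2% settling time ≈ 4τ = 0.0312 s.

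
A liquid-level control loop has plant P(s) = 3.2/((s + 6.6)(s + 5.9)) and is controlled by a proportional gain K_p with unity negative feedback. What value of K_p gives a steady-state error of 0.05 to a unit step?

K_p = 231

Steady-state error for a unit step on this type-0 loop is 1/(1 + K_p·P(0)).
P(0) = 0.08218. Require 1/(1 + K_p·0.08218) = 0.05, so 1 + 0.08218·K_p = 20.
K_p = (20 − 1)/0.08218 = 231.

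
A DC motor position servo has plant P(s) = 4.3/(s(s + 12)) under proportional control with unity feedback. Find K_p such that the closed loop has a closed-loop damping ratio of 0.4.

K_p = 52.3

Closed-loop characteristic equation: s² + 12s + K_p·4.3 = 0.
So ω_n = √(4.3K_p) and 2ζω_n = 12, giving ζ = 12/(2√(4.3K_p)).
Setting ζ = 0.4: √(4.3K_p) = 12/(2·0.4) = 15, so K_p = 225/4.3 = 52.3.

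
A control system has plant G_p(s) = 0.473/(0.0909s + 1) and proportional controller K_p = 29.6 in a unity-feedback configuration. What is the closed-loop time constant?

τ = 0.00606 s

Closed loop: T(s) = K_p·G_p/(1+K_p·G_p) = 14/(0.0909s + 1 + 14), with pole at s = −(1 + 14)/0.0909 = −165.
Closed-loop time constant τ = 1/165 = 0.00606 s.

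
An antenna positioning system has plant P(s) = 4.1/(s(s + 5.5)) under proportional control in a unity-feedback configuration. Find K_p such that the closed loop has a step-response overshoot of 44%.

From %OS = 100·exp(−πζ/√(1−ζ²)) = 44%, ζ = −ln(0.44)/√(π²+ln²(0.44)) = 0.2528.
Characteristic equation s² + 5.5s + 4.1K_p = 0 gives ζ = 5.5/(2√(4.1K_p)).
Setting ζ = 0.2528: √(4.1K_p) = 5.5/(2·0.2528) = 10.88, so K_p = 118.3/4.1 = 28.9.

K_p = 28.9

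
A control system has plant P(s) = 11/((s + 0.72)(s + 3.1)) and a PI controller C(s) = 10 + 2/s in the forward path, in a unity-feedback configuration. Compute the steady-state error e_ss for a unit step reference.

The open loop C(s)P(s) has a pole at the origin (type 1), so the static position error constant is infinite and e_ss = 1/(1+∞) = 0.

0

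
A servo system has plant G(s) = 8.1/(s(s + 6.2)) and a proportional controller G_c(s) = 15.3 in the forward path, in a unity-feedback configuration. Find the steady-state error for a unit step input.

0

The open loop G_c(s)G(s) has a pole at the origin (type 1), so the static position error constant is infinite and e_ss = 1/(1+∞) = 0.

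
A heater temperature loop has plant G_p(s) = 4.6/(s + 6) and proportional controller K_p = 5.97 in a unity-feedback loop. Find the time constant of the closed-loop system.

Closed-loop transfer function: T(s) = K_p·G_p(s)/(1 + K_p·G_p(s)) = 27.46/(s + 6 + 27.46) = 27.46/(s + 33.46).
Time constant τ = 1/33.46 = 0.0299 s.

τ = 0.0299 s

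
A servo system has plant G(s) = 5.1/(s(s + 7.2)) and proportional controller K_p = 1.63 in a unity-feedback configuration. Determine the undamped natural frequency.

With unity feedback the closed-loop characteristic equation is s² + 7.2s + 1.63·5.1 = s² + 7.2s + 8.313 = 0.
So ω_n² = 8.313 ⇒ ω_n = 2.883 rad/s, and ζ = 7.2/(2ω_n) = 1.25.

ω_n = 2.88 rad/s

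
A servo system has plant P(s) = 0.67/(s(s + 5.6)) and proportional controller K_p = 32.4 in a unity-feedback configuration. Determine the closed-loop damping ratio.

The closed-loop denominator is s(s+5.6) + 32.4·0.67 = s² + 5.6s + 21.71.
Matching s² + 2ζω_n s + ω_n²: ω_n = √21.71 = 4.659 rad/s and 2ζω_n = 5.6, so ζ = 5.6/(2·4.659) = 0.601.

ζ = 0.601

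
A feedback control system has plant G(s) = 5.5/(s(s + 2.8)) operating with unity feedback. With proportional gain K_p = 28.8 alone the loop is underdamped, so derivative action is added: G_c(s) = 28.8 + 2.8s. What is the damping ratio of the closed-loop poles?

Forward path: (28.8 + 2.8s)·5.5/(s(s+2.8)). The closed-loop characteristic equation is s² + (2.8 + 5.5·2.8)s + 5.5·28.8 = 0.
That is s² + 18.2s + 158.4 = 0, so ω_n = 12.59 rad/s and ζ = 18.2/(2·12.59) = 0.723.

ζ = 0.723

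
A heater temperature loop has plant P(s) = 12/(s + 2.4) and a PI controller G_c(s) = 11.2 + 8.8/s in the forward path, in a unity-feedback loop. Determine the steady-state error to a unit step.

0

The open loop G_c(s)P(s) has a pole at the origin (type 1), so the static position error constant is infinite and e_ss = 1/(1+∞) = 0.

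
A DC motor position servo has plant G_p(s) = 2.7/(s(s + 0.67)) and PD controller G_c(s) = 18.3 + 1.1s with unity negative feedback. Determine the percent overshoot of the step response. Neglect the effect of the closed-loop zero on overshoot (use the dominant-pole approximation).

Forward path: (18.3 + 1.1s)·2.7/(s(s+0.67)). The closed-loop characteristic equation is s² + (0.67 + 2.7·1.1)s + 2.7·18.3 = 0.
That is s² + 3.64s + 49.41 = 0, so ω_n = 7.029 rad/s and ζ = 3.64/(2·7.029) = 0.2589.
%OS = 100·exp(−πζ/√(1−ζ²)) = 43.1%.

43.1%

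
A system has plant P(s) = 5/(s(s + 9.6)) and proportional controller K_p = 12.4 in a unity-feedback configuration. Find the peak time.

T_p = 0.503 s

From 1 + K_pP(s) = 0: s² + 9.6s + 62 = 0 ⇒ ω_n = 7.874, ζ = 0.6096.
Damped frequency ω_d = ω_n√(1−ζ²) = 6.242 rad/s, so peak time T_p = π/ω_d = 0.503 s.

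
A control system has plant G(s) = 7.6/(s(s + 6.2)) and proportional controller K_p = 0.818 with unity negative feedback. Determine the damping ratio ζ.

With unity feedback the closed-loop characteristic equation is s² + 6.2s + 0.818·7.6 = s² + 6.2s + 6.217 = 0.
Matching s² + 2ζω_n s + ω_n²: ω_n = √6.217 = 2.493 rad/s and 2ζω_n = 6.2, so ζ = 6.2/(2·2.493) = 1.24.

ζ = 1.24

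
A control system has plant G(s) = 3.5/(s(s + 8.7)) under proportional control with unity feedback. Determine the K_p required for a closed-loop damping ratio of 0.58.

Closed-loop characteristic equation: s² + 8.7s + K_p·3.5 = 0.
So ω_n = √(3.5K_p) and 2ζω_n = 8.7, giving ζ = 8.7/(2√(3.5K_p)).
Setting ζ = 0.58: √(3.5K_p) = 8.7/(2·0.58) = 7.5, so K_p = 56.25/3.5 = 16.1.

K_p = 16.1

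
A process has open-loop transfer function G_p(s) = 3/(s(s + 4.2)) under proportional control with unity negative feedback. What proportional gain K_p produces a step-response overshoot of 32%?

K_p = 12.6

From %OS = 100·exp(−πζ/√(1−ζ²)) = 32%, ζ = −ln(0.32)/√(π²+ln²(0.32)) = 0.341.
Characteristic equation s² + 4.2s + 3K_p = 0 gives ζ = 4.2/(2√(3K_p)).
Setting ζ = 0.341: √(3K_p) = 4.2/(2·0.341) = 6.159, so K_p = 37.93/3 = 12.6.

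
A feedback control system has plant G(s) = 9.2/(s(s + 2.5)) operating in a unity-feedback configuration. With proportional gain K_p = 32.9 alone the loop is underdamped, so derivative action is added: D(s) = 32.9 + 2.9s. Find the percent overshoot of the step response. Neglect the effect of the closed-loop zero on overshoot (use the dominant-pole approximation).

0.793%

Forward path: (32.9 + 2.9s)·9.2/(s(s+2.5)). The closed-loop characteristic equation is s² + (2.5 + 9.2·2.9)s + 9.2·32.9 = 0.
That is s² + 29.18s + 302.7 = 0, so ω_n = 17.4 rad/s and ζ = 29.18/(2·17.4) = 0.8386.
%OS = 100·exp(−πζ/√(1−ζ²)) = 0.793%.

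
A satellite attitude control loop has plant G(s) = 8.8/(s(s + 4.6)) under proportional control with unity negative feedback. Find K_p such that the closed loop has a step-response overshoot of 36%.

K_p = 6.29

From %OS = 100·exp(−πζ/√(1−ζ²)) = 36%, ζ = −ln(0.36)/√(π²+ln²(0.36)) = 0.3093.
Characteristic equation s² + 4.6s + 8.8K_p = 0 gives ζ = 4.6/(2√(8.8K_p)).
Setting ζ = 0.3093: √(8.8K_p) = 4.6/(2·0.3093) = 7.437, so K_p = 55.31/8.8 = 6.29.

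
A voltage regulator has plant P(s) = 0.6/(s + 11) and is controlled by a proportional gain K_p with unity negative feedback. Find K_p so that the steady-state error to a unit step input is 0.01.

K_p = 1820

Steady-state error for a unit step on this type-0 loop is 1/(1 + K_p·P(0)).
P(0) = 0.05455. Require 1/(1 + K_p·0.05455) = 0.01, so 1 + 0.05455·K_p = 100.
K_p = (100 − 1)/0.05455 = 1820.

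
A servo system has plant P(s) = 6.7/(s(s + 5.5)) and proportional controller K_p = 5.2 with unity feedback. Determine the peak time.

The closed-loop denominator s² + 5.5s + 34.84 gives ω_n = √34.84 = 5.903 and ζ = 5.5/(2ω_n) = 0.4659.
Damped frequency ω_d = ω_n√(1−ζ²) = 5.223 rad/s, so peak time T_p = π/ω_d = 0.602 s.

T_p = 0.602 s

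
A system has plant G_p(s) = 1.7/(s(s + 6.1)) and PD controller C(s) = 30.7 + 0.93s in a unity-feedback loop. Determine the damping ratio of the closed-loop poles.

Forward path: (30.7 + 0.93s)·1.7/(s(s+6.1)). The closed-loop characteristic equation is s² + (6.1 + 1.7·0.93)s + 1.7·30.7 = 0.
That is s² + 7.681s + 52.19 = 0, so ω_n = 7.224 rad/s and ζ = 7.681/(2·7.224) = 0.5316.

ζ = 0.532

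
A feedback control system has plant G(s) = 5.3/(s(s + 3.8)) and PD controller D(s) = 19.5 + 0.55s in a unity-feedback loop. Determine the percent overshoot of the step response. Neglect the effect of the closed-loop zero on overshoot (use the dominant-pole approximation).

33.3%

Forward path: (19.5 + 0.55s)·5.3/(s(s+3.8)). The closed-loop characteristic equation is s² + (3.8 + 5.3·0.55)s + 5.3·19.5 = 0.
That is s² + 6.715s + 103.3 = 0, so ω_n = 10.17 rad/s and ζ = 6.715/(2·10.17) = 0.3303.
%OS = 100·exp(−πζ/√(1−ζ²)) = 33.3%.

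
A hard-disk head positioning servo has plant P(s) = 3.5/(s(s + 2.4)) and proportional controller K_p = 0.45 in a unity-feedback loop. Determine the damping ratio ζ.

The closed-loop denominator is s(s+2.4) + 0.45·3.5 = s² + 2.4s + 1.575.
Matching s² + 2ζω_n s + ω_n²: ω_n = √1.575 = 1.255 rad/s and 2ζω_n = 2.4, so ζ = 2.4/(2·1.255) = 0.956.

ζ = 0.956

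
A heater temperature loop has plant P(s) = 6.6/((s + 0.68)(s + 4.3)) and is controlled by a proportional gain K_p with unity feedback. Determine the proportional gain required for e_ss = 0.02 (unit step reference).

The loop is type 0, so e_ss(step) = 1/(1 + K_pos) with K_pos = K_p·P(0).
P(0) = 2.257. Require 1/(1 + K_p·2.257) = 0.02, so 1 + 2.257·K_p = 50.
K_p = (50 − 1)/2.257 = 21.7.

K_p = 21.7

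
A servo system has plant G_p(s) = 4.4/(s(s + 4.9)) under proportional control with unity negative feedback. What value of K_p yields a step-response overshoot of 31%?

K_p = 11.2

From %OS = 100·exp(−πζ/√(1−ζ²)) = 31%, ζ = −ln(0.31)/√(π²+ln²(0.31)) = 0.3493.
Characteristic equation s² + 4.9s + 4.4K_p = 0 gives ζ = 4.9/(2√(4.4K_p)).
Setting ζ = 0.3493: √(4.4K_p) = 4.9/(2·0.3493) = 7.014, so K_p = 49.19/4.4 = 11.2.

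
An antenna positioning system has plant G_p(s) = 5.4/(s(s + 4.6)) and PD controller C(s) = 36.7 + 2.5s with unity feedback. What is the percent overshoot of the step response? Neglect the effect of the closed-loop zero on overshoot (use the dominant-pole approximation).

7.16%

Forward path: (36.7 + 2.5s)·5.4/(s(s+4.6)). The closed-loop characteristic equation is s² + (4.6 + 5.4·2.5)s + 5.4·36.7 = 0.
That is s² + 18.1s + 198.2 = 0, so ω_n = 14.08 rad/s and ζ = 18.1/(2·14.08) = 0.6429.
%OS = 100·exp(−πζ/√(1−ζ²)) = 7.16%.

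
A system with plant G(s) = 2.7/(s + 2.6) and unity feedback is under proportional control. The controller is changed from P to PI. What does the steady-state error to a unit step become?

The integrator makes K_pos = lim_{s→0} C(s)G(s) infinite, so e_ss = 1/(1+K_pos) = 0.

0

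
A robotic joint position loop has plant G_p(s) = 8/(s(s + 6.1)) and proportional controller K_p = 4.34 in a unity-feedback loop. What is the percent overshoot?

The closed-loop denominator s² + 6.1s + 34.72 gives ω_n = √34.72 = 5.892 and ζ = 6.1/(2ω_n) = 0.5176.
%OS = 100·exp(−πζ/√(1−ζ²)) = 100·exp(−π·0.5176/√0.7321) = 14.9%.

14.9%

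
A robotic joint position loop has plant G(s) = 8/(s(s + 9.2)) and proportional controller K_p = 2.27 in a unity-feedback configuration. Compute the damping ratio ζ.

ζ = 1.08

The closed-loop denominator is s(s+9.2) + 2.27·8 = s² + 9.2s + 18.16.
So ω_n² = 18.16 ⇒ ω_n = 4.261 rad/s, and ζ = 9.2/(2ω_n) = 1.08.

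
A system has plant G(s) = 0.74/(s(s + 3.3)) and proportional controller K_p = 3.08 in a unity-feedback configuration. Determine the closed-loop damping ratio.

ζ = 1.09

1 + K_p·G(s) = 0 gives s² + 3.3s + 2.279 = 0.
So ω_n² = 2.279 ⇒ ω_n = 1.51 rad/s, and ζ = 3.3/(2ω_n) = 1.09.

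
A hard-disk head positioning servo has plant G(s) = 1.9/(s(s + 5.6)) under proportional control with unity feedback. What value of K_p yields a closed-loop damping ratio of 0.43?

K_p = 22.3

Closed-loop characteristic equation: s² + 5.6s + K_p·1.9 = 0.
So ω_n = √(1.9K_p) and 2ζω_n = 5.6, giving ζ = 5.6/(2√(1.9K_p)).
Setting ζ = 0.43: √(1.9K_p) = 5.6/(2·0.43) = 6.512, so K_p = 42.4/1.9 = 22.3.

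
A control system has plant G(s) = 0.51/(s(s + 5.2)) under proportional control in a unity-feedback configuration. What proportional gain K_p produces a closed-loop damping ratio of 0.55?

K_p = 43.8

Closed-loop characteristic equation: s² + 5.2s + K_p·0.51 = 0.
So ω_n = √(0.51K_p) and 2ζω_n = 5.2, giving ζ = 5.2/(2√(0.51K_p)).
Setting ζ = 0.55: √(0.51K_p) = 5.2/(2·0.55) = 4.727, so K_p = 22.35/0.51 = 43.8.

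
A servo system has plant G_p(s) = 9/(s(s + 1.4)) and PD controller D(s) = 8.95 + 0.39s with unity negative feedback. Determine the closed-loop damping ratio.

ζ = 0.274

Forward path: (8.95 + 0.39s)·9/(s(s+1.4)). The closed-loop characteristic equation is s² + (1.4 + 9·0.39)s + 9·8.95 = 0.
That is s² + 4.91s + 80.55 = 0, so ω_n = 8.975 rad/s and ζ = 4.91/(2·8.975) = 0.2735.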